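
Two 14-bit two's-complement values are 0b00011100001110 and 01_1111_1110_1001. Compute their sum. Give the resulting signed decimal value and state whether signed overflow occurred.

-6409; overflow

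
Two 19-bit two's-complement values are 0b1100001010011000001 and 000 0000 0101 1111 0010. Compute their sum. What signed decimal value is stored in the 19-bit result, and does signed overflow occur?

-124237; no overflow

0b1100001010011000001 → 1100001010011000001 = -125759 (signed)
000 0000 0101 1111 0010 → 0000000010111110010 = 1522 (signed)
  1100001010011000001
+ 0000000010111110010
= 1100001101010110011
Result 1100001101010110011: MSB = 1 → 400051 − 524288 = -124237.
Addends have opposite signs, so signed overflow cannot occur.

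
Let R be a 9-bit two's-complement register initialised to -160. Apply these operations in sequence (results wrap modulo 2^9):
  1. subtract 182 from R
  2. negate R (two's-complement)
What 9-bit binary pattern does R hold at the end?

Start: R = -160 = 101100000.
R = -160 − 182 = -342; wraps to 170 = 010101010
R = −(170) = -170 = 101010110

101010110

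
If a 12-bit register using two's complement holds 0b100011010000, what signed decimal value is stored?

-1840

MSB is 1, so the value is negative.
Unsigned reading: 2256. Subtract 2^12 = 4096: 2256 − 4096 = -1840.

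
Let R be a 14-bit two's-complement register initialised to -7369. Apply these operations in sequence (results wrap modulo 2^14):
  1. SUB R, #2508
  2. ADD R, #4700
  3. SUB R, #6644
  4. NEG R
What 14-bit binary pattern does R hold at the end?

10111000101101

Start: R = -7369 = 10001100110111.
R = -7369 − 2508 = -9877; wraps to 6507 = 01100101101011
R = 6507 + 4700 = 11207; wraps to -5177 = 10101111000111
R = -5177 − 6644 = -11821; wraps to 4563 = 01000111010011
R = −(4563) = -4563 = 10111000101101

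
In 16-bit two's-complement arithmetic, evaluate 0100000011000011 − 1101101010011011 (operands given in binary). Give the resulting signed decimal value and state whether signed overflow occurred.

26152; no overflow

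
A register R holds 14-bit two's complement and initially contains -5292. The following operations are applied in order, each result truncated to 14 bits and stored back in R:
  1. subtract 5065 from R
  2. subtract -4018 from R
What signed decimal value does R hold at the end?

Start: R = -5292 = 10101101010100.
R = -5292 − 5065 = -10357; wraps to 6027 = 01011110001011
R = 6027 − (-4018) = 10045; wraps to -6339 = 10011100111101

-6339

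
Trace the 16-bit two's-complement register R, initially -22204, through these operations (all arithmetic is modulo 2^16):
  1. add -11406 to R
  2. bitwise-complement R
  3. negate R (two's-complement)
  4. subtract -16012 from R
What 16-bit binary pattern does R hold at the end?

1011101101000011

Start: R = -22204 = 1010100101000100.
R = -22204 + (-11406) = -33610; wraps to 31926 = 0111110010110110
R = NOT 0111110010110110 = 1000001101001001 = -31927
R = −(-31927) = 31927 = 0111110010110111
R = 31927 − (-16012) = 47939; wraps to -17597 = 1011101101000011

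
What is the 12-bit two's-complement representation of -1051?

|-1051| = 1051 = 010000011011 in 12 bits.
Invert the bits: 101111100100. Add 1: 101111100101.

101111100101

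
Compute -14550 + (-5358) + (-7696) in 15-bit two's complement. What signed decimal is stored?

5164

-14550 + (-5358) = -19908 → wraps to 12860 (011001000111100)
12860 + (-7696) = 5164 (001010000101100)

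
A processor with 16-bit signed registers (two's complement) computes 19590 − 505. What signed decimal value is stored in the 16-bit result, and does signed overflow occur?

19590 → 0100110010000110
505 → 0000000111111001
Subtract via negate-and-add: invert 0000000111111001 + 1 = 1111111000000111 (i.e. -505).
  0100110010000110
+ 1111111000000111
= 0100101010001101  (discard carry-out 1)
Result 0100101010001101: MSB = 0 → value 19085.
Addends (after negating the subtrahend) have opposite signs, so signed overflow cannot occur.

19085; no overflow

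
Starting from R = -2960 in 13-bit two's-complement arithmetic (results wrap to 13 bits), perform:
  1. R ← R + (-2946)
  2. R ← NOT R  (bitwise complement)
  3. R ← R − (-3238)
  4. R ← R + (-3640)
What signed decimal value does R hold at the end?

Start: R = -2960 = 1010001110000.
R = -2960 + (-2946) = -5906; wraps to 2286 = 0100011101110
R = NOT 0100011101110 = 1011100010001 = -2287
R = -2287 − (-3238) = 951 = 0001110110111
R = 951 + (-3640) = -2689 = 1010101111111

-2689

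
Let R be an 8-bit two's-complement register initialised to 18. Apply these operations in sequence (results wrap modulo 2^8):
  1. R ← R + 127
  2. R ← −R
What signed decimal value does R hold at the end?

Start: R = 18 = 00010010.
R = 18 + 127 = 145; wraps to -111 = 10010001
R = −(-111) = 111 = 01101111

111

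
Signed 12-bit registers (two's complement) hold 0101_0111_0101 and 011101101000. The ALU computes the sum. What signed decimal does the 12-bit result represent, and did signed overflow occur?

-803; overflow

0101_0111_0101 → 010101110101 = 1397 (signed)
011101101000 = 1896 (signed)
  010101110101
+ 011101101000
= 110011011101
Result 110011011101: MSB = 1 → 3293 − 4096 = -803.
Both addends are non-negative but the stored result is negative: signed overflow. The true value 1397 + 1896 = 3293 lies outside [-2048, 2047].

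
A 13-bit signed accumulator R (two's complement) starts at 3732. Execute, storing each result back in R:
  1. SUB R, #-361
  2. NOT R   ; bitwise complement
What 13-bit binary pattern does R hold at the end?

1000000000010

Start: R = 3732 = 0111010010100.
R = 3732 − (-361) = 4093 = 0111111111101
R = NOT 0111111111101 = 1000000000010 = -4094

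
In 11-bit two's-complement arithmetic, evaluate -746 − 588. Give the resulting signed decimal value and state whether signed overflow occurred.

-746 → 10100010110
588 → 01001001100
Subtract via negate-and-add: invert 01001001100 + 1 = 10110110100 (i.e. -588).
  10100010110
+ 10110110100
= 01011001010  (discard carry-out 1)
Result 01011001010: MSB = 0 → value 714.
Both addends (after negating the subtrahend) are negative but the stored result is non-negative: signed overflow. The true value -746 − 588 = -1334 lies outside [-1024, 1023].

714; overflow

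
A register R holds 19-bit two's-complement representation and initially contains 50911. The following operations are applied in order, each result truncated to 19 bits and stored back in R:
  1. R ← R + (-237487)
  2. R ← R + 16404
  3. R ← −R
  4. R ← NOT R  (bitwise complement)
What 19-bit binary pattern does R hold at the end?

1010110011101000011

Start: R = 50911 = 0001100011011011111.
R = 50911 + (-237487) = -186576 = 1010010011100110000
R = -186576 + 16404 = -170172 = 1010110011101000100
R = −(-170172) = 170172 = 0101001100010111100
R = NOT 0101001100010111100 = 1010110011101000011 = -170173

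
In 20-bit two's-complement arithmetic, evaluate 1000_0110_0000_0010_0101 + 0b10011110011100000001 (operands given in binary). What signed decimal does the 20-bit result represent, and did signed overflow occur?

149286; overflow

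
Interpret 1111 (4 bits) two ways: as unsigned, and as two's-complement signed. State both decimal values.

unsigned = 15, signed = -1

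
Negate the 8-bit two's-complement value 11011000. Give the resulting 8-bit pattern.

Invert: 00100111. Add 1: 00101000.
Check: 11011000 = -40, 00101000 = 40.

00101000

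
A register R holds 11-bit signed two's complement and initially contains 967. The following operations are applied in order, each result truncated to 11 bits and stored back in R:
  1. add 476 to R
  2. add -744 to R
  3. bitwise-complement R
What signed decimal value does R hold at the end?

Start: R = 967 = 01111000111.
R = 967 + 476 = 1443; wraps to -605 = 10110100011
R = -605 + (-744) = -1349; wraps to 699 = 01010111011
R = NOT 01010111011 = 10101000100 = -700

-700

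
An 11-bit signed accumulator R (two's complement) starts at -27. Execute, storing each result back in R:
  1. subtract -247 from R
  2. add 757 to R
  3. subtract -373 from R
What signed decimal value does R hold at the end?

Start: R = -27 = 11111100101.
R = -27 − (-247) = 220 = 00011011100
R = 220 + 757 = 977 = 01111010001
R = 977 − (-373) = 1350; wraps to -698 = 10101000110

-698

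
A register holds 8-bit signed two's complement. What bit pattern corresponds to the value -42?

|-42| = 42 = 00101010 in 8 bits.
Invert the bits: 11010101. Add 1: 11010110.
Check: 11010110 reads as 214 − 256 = -42.

11010110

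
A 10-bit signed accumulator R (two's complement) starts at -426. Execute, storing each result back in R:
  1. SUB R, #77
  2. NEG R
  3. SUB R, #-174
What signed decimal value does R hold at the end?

-347

Start: R = -426 = 1001010110.
R = -426 − 77 = -503 = 1000001001
R = −(-503) = 503 = 0111110111
R = 503 − (-174) = 677; wraps to -347 = 1010100101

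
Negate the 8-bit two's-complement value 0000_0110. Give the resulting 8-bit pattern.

Invert: 11111001. Add 1: 11111010.
Check: 00000110 = 6, 11111010 = -6.

11111010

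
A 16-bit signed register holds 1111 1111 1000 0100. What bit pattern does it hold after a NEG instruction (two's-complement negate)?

0000000001111100

Invert: 0000000001111011. Add 1: 0000000001111100.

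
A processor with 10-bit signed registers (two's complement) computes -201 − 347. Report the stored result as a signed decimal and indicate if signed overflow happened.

-201 → 1100110111
347 → 0101011011
Subtract via negate-and-add: invert 0101011011 + 1 = 1010100101 (i.e. -347).
  1100110111
+ 1010100101
= 0111011100  (discard carry-out 1)
Result 0111011100: MSB = 0 → value 476.
Both addends (after negating the subtrahend) are negative but the stored result is non-negative: signed overflow. The true value -201 − 347 = -548 lies outside [-512, 511].

476; overflow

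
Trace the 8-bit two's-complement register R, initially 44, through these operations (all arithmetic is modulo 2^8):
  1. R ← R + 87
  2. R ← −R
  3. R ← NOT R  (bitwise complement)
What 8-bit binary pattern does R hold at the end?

Start: R = 44 = 00101100.
R = 44 + 87 = 131; wraps to -125 = 10000011
R = −(-125) = 125 = 01111101
R = NOT 01111101 = 10000010 = -126

10000010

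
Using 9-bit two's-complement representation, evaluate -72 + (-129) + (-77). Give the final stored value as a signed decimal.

-72 + (-129) = -201 (100110111)
-201 + (-77) = -278 → wraps to 234 (011101010)

234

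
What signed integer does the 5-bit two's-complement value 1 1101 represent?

-3

MSB is 1, so the value is negative.
Invert: 00010. Add 1: 00011 = 3. So the value is −3.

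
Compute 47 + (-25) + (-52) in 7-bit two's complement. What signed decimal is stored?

-30

47 + (-25) = 22 (0010110)
22 + (-52) = -30 (1100010)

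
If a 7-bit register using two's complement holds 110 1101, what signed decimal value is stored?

-19

MSB is 1, so the value is negative.
Unsigned reading: 109. Subtract 2^7 = 128: 109 − 128 = -19.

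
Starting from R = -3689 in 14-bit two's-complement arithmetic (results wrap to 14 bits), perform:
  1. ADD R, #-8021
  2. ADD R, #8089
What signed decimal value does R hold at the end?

-3621

Start: R = -3689 = 11000110010111.
R = -3689 + (-8021) = -11710; wraps to 4674 = 01001001000010
R = 4674 + 8089 = 12763; wraps to -3621 = 11000111011011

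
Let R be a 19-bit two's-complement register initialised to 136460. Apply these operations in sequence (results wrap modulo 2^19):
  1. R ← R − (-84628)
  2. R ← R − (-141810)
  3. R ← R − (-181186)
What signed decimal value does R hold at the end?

19796

Start: R = 136460 = 0100001010100001100.
R = 136460 − (-84628) = 221088 = 0110101111110100000
R = 221088 − (-141810) = 362898; wraps to -161390 = 1011000100110010010
R = -161390 − (-181186) = 19796 = 0000100110101010100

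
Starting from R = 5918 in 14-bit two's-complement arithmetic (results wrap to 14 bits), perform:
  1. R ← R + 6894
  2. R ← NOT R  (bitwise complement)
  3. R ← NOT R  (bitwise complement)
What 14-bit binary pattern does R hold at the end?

Start: R = 5918 = 01011100011110.
R = 5918 + 6894 = 12812; wraps to -3572 = 11001000001100
R = NOT 11001000001100 = 00110111110011 = 3571
R = NOT 00110111110011 = 11001000001100 = -3572

11001000001100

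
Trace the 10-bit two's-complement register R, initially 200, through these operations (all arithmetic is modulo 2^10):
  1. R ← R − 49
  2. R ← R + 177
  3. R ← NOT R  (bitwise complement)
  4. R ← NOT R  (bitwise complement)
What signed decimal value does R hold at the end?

328

Start: R = 200 = 0011001000.
R = 200 − 49 = 151 = 0010010111
R = 151 + 177 = 328 = 0101001000
R = NOT 0101001000 = 1010110111 = -329
R = NOT 1010110111 = 0101001000 = 328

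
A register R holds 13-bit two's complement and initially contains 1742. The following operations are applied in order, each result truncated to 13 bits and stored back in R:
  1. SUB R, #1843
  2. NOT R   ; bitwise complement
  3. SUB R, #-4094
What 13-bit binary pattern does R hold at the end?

1000001100010

Start: R = 1742 = 0011011001110.
R = 1742 − 1843 = -101 = 1111110011011
R = NOT 1111110011011 = 0000001100100 = 100
R = 100 − (-4094) = 4194; wraps to -3998 = 1000001100010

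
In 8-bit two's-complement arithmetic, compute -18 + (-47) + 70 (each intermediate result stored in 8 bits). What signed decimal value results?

5

-18 + (-47) = -65 (10111111)
-65 + 70 = 5 (00000101)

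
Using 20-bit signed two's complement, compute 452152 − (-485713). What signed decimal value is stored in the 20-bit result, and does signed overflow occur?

-110711; overflow

452152 → 01101110011000111000
-485713 → 10001001011010101111
Subtract via negate-and-add: invert 10001001011010101111 + 1 = 01110110100101010001 (i.e. 485713).
  01101110011000111000
+ 01110110100101010001
= 11100100111110001001
Result 11100100111110001001: MSB = 1 → 937865 − 1048576 = -110711.
Both addends (after negating the subtrahend) are non-negative but the stored result is negative: signed overflow. The true value 452152 − (-485713) = 937865 lies outside [-524288, 524287].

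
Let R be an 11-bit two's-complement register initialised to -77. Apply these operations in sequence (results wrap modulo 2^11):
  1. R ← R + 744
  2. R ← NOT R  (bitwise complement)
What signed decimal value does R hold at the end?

Start: R = -77 = 11110110011.
R = -77 + 744 = 667 = 01010011011
R = NOT 01010011011 = 10101100100 = -668

-668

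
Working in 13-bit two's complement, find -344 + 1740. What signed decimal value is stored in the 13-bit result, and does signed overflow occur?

1396; no overflow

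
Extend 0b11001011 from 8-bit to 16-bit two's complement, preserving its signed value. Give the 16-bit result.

MSB of 11001011 is 1; replicate it into the new high bits.
11111111|11001011 → 1111111111001011 (still -53).

1111111111001011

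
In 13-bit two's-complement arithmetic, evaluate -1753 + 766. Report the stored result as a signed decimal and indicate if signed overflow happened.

-987; no overflow

-1753 → 1100100100111
766 → 0001011111110
  1100100100111
+ 0001011111110
= 1110000100101
Result 1110000100101: MSB = 1 → 7205 − 8192 = -987.
Addends have opposite signs, so signed overflow cannot occur.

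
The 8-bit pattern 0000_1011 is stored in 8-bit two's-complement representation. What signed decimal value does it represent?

11

MSB is 0, so the value is non-negative: 00001011 = 11.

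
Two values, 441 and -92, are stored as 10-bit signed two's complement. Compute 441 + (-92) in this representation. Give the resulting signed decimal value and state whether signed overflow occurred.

349; no overflow

441 → 0110111001
-92 → 1110100100
  0110111001
+ 1110100100
= 0101011101  (discard carry-out 1)
Result 0101011101: MSB = 0 → value 349.
Addends have opposite signs, so signed overflow cannot occur.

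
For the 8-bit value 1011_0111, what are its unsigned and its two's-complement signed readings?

Unsigned: 10110111 = 183.
Signed: MSB=1 → 183 − 256 = -73.

unsigned = 183, signed = -73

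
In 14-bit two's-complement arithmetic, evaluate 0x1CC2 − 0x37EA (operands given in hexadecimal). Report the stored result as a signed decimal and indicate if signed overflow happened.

-6952; overflow

0x1CC2 = 01110011000010 = 7362 (signed)
0x37EA = 11011111101010 = -2070 (signed)
Subtract via negate-and-add: invert 11011111101010 + 1 = 00100000010110 (i.e. 2070).
  01110011000010
+ 00100000010110
= 10010011011000
Result 10010011011000: MSB = 1 → 9432 − 16384 = -6952.
Both addends (after negating the subtrahend) are non-negative but the stored result is negative: signed overflow. The true value 7362 − (-2070) = 9432 lies outside [-8192, 8191].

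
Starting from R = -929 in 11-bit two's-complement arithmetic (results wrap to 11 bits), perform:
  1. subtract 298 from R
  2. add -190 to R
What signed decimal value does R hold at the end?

Start: R = -929 = 10001011111.
R = -929 − 298 = -1227; wraps to 821 = 01100110101
R = 821 + (-190) = 631 = 01001110111

631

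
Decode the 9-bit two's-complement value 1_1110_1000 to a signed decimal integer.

-24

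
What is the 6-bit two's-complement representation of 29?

011101

29 is non-negative, so write it directly in 6 bits: 011101.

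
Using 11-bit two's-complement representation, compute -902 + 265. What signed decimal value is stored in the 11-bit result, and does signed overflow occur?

-637; no overflow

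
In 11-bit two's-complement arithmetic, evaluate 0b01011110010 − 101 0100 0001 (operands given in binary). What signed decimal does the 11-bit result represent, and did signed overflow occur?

0b01011110010 → 01011110010 = 754 (signed)
101 0100 0001 → 10101000001 = -703 (signed)
Subtract via negate-and-add: invert 10101000001 + 1 = 01010111111 (i.e. 703).
  01011110010
+ 01010111111
= 10110110001
Result 10110110001: MSB = 1 → 1457 − 2048 = -591.
Both addends (after negating the subtrahend) are non-negative but the stored result is negative: signed overflow. The true value 754 − (-703) = 1457 lies outside [-1024, 1023].

-591; overflow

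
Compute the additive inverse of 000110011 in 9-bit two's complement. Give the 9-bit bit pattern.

111001101

Invert: 111001100. Add 1: 111001101.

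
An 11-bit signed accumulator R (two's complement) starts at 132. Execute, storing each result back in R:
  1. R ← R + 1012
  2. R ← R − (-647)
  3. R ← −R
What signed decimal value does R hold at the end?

257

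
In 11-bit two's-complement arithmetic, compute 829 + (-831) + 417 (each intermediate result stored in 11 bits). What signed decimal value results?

829 + (-831) = -2 (11111111110)
-2 + 417 = 415 (00110011111)

415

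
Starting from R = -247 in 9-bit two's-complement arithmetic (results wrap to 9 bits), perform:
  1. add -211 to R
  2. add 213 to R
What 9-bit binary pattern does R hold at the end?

Start: R = -247 = 100001001.
R = -247 + (-211) = -458; wraps to 54 = 000110110
R = 54 + 213 = 267; wraps to -245 = 100001011

100001011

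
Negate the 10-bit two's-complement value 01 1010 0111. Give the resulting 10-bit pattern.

Invert: 1001011000. Add 1: 1001011001.
Check: 0110100111 = 423, 1001011001 = -423.

1001011001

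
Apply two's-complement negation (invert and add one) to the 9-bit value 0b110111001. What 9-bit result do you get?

001000111

Invert: 001000110. Add 1: 001000111.
Check: 110111001 = -71, 001000111 = 71.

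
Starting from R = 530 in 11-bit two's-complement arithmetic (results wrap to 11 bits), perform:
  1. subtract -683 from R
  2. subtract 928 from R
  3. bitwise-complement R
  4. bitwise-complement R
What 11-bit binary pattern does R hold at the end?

00100011101

Start: R = 530 = 01000010010.
R = 530 − (-683) = 1213; wraps to -835 = 10010111101
R = -835 − 928 = -1763; wraps to 285 = 00100011101
R = NOT 00100011101 = 11011100010 = -286
R = NOT 11011100010 = 00100011101 = 285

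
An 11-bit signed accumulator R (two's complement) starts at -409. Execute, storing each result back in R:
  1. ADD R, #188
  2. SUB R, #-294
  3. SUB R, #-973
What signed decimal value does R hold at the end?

Start: R = -409 = 11001100111.
R = -409 + 188 = -221 = 11100100011
R = -221 − (-294) = 73 = 00001001001
R = 73 − (-973) = 1046; wraps to -1002 = 10000010110

-1002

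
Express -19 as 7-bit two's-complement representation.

1101101

|-19| = 19 = 0010011 in 7 bits.
Invert the bits: 1101100. Add 1: 1101101.
Check: 1101101 reads as 109 − 128 = -19.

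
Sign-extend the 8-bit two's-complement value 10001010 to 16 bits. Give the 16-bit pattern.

1111111110001010

MSB of 10001010 is 1; replicate it into the new high bits.
11111111|10001010 → 1111111110001010 (still -118).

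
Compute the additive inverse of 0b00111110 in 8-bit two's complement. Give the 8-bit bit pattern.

Invert: 11000001. Add 1: 11000010.

11000010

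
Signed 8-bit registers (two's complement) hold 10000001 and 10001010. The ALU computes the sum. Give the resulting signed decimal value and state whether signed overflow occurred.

11; overflow

10000001 = -127 (signed)
10001010 = -118 (signed)
  10000001
+ 10001010
= 00001011  (discard carry-out 1)
Result 00001011: MSB = 0 → value 11.
Both addends are negative but the stored result is non-negative: signed overflow. The true value -127 + (-118) = -245 lies outside [-128, 127].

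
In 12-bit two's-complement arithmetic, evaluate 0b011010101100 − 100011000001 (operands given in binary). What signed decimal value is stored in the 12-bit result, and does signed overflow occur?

0b011010101100 → 011010101100 = 1708 (signed)
100011000001 = -1855 (signed)
Subtract via negate-and-add: invert 100011000001 + 1 = 011100111111 (i.e. 1855).
  011010101100
+ 011100111111
= 110111101011
Result 110111101011: MSB = 1 → 3563 − 4096 = -533.
Both addends (after negating the subtrahend) are non-negative but the stored result is negative: signed overflow. The true value 1708 − (-1855) = 3563 lies outside [-2048, 2047].

-533; overflow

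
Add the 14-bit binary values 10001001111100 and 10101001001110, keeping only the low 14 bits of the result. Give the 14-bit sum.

  10001001111100
+ 10101001001110
= 00110011001010  (discard carry-out 1)

00110011001010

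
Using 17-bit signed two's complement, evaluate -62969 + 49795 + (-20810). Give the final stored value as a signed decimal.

-33984

-62969 + 49795 = -13174 (11100110010001010)
-13174 + (-20810) = -33984 (10111101101000000)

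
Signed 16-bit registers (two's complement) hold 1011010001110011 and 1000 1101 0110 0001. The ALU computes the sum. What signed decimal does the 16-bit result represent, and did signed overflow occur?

1011010001110011 = -19341 (signed)
1000 1101 0110 0001 → 1000110101100001 = -29343 (signed)
  1011010001110011
+ 1000110101100001
= 0100000111010100  (discard carry-out 1)
Result 0100000111010100: MSB = 0 → value 16852.
Both addends are negative but the stored result is non-negative: signed overflow. The true value -19341 + (-29343) = -48684 lies outside [-32768, 32767].

16852; overflow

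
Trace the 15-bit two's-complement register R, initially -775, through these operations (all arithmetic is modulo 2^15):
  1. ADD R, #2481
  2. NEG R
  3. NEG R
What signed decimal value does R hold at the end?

1706

Start: R = -775 = 111110011111001.
R = -775 + 2481 = 1706 = 000011010101010
R = −(1706) = -1706 = 111100101010110
R = −(-1706) = 1706 = 000011010101010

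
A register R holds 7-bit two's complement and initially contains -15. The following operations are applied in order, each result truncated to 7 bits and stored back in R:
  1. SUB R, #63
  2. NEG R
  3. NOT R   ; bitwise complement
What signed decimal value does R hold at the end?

49

Start: R = -15 = 1110001.
R = -15 − 63 = -78; wraps to 50 = 0110010
R = −(50) = -50 = 1001110
R = NOT 1001110 = 0110001 = 49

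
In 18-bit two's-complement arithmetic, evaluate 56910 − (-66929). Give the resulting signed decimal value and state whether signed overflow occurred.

56910 → 001101111001001110
-66929 → 101111101010001111
Subtract via negate-and-add: invert 101111101010001111 + 1 = 010000010101110001 (i.e. 66929).
  001101111001001110
+ 010000010101110001
= 011110001110111111
Result 011110001110111111: MSB = 0 → value 123839.
Both addends (after negating the subtrahend) are non-negative and so is the stored result: no signed overflow.

123839; no overflow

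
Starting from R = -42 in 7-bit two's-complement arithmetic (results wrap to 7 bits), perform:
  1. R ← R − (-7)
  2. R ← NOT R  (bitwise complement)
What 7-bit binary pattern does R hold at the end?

0100010

Start: R = -42 = 1010110.
R = -42 − (-7) = -35 = 1011101
R = NOT 1011101 = 0100010 = 34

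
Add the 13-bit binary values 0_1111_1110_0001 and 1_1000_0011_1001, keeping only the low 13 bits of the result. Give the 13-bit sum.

0100000011010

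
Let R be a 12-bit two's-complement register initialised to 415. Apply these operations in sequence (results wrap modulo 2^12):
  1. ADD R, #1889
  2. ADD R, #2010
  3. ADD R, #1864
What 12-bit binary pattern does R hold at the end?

Start: R = 415 = 000110011111.
R = 415 + 1889 = 2304; wraps to -1792 = 100100000000
R = -1792 + 2010 = 218 = 000011011010
R = 218 + 1864 = 2082; wraps to -2014 = 100000100010

100000100010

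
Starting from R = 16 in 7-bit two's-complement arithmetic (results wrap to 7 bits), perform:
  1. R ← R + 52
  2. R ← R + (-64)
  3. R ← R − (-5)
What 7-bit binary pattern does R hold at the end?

0001001

Start: R = 16 = 0010000.
R = 16 + 52 = 68; wraps to -60 = 1000100
R = -60 + (-64) = -124; wraps to 4 = 0000100
R = 4 − (-5) = 9 = 0001001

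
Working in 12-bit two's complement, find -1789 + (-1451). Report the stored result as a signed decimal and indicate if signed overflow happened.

856; overflow

-1789 → 100100000011
-1451 → 101001010101
  100100000011
+ 101001010101
= 001101011000  (discard carry-out 1)
Result 001101011000: MSB = 0 → value 856.
Both addends are negative but the stored result is non-negative: signed overflow. The true value -1789 + (-1451) = -3240 lies outside [-2048, 2047].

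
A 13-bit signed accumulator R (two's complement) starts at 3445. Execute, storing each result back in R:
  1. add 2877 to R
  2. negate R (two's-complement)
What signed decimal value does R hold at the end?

Start: R = 3445 = 0110101110101.
R = 3445 + 2877 = 6322; wraps to -1870 = 1100010110010
R = −(-1870) = 1870 = 0011101001110

1870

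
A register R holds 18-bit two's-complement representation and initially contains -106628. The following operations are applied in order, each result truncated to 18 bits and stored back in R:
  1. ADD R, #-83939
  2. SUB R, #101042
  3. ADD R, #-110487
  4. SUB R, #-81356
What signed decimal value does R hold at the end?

Start: R = -106628 = 100101111101111100.
R = -106628 + (-83939) = -190567; wraps to 71577 = 010001011110011001
R = 71577 − 101042 = -29465 = 111000110011100111
R = -29465 + (-110487) = -139952; wraps to 122192 = 011101110101010000
R = 122192 − (-81356) = 203548; wraps to -58596 = 110001101100011100

-58596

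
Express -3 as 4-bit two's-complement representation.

|-3| = 3 = 0011 in 4 bits.
Invert the bits: 1100. Add 1: 1101.

1101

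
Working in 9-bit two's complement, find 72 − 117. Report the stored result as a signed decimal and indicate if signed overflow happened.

-45; no overflow

72 → 001001000
117 → 001110101
Subtract via negate-and-add: invert 001110101 + 1 = 110001011 (i.e. -117).
  001001000
+ 110001011
= 111010011
Result 111010011: MSB = 1 → 467 − 512 = -45.
Addends (after negating the subtrahend) have opposite signs, so signed overflow cannot occur.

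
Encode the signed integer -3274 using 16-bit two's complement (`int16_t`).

1111001100110110

|-3274| = 3274 = 0000110011001010 in 16 bits.
Invert the bits: 1111001100110101. Add 1: 1111001100110110.
Check: 1111001100110110 reads as 62262 − 65536 = -3274.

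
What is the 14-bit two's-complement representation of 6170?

01100000011010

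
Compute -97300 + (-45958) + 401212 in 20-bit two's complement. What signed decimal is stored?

-97300 + (-45958) = -143258 (11011101000001100110)
-143258 + 401212 = 257954 (00111110111110100010)

257954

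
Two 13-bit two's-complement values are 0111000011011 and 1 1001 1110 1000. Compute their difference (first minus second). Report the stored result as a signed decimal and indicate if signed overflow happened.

-3021; overflow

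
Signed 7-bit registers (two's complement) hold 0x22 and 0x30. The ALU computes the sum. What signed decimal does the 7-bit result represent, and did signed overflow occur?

-46; overflow

0x22 = 0100010 = 34 (signed)
0x30 = 0110000 = 48 (signed)
  0100010
+ 0110000
= 1010010
Result 1010010: MSB = 1 → 82 − 128 = -46.
Both addends are non-negative but the stored result is negative: signed overflow. The true value 34 + 48 = 82 lies outside [-64, 63].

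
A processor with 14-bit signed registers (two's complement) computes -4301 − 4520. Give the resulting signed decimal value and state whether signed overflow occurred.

-4301 → 10111100110011
4520 → 01000110101000
Subtract via negate-and-add: invert 01000110101000 + 1 = 10111001011000 (i.e. -4520).
  10111100110011
+ 10111001011000
= 01110110001011  (discard carry-out 1)
Result 01110110001011: MSB = 0 → value 7563.
Both addends (after negating the subtrahend) are negative but the stored result is non-negative: signed overflow. The true value -4301 − 4520 = -8821 lies outside [-8192, 8191].

7563; overflow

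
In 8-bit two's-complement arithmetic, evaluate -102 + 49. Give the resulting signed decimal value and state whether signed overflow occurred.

-53; no overflow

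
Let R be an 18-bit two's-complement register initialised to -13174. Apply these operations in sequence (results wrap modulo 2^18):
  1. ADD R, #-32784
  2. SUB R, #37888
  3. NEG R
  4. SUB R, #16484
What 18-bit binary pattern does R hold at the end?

Start: R = -13174 = 111100110010001010.
R = -13174 + (-32784) = -45958 = 110100110001111010
R = -45958 − 37888 = -83846 = 101011100001111010
R = −(-83846) = 83846 = 010100011110000110
R = 83846 − 16484 = 67362 = 010000011100100010

010000011100100010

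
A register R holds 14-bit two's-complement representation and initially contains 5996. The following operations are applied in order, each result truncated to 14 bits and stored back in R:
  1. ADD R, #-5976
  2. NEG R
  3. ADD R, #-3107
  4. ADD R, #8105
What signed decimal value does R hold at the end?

4978

Start: R = 5996 = 01011101101100.
R = 5996 + (-5976) = 20 = 00000000010100
R = −(20) = -20 = 11111111101100
R = -20 + (-3107) = -3127 = 11001111001001
R = -3127 + 8105 = 4978 = 01001101110010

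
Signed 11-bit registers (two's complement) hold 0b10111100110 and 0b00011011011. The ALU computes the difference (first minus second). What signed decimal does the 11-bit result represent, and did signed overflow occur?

-757; no overflow

0b10111100110 → 10111100110 = -538 (signed)
0b00011011011 → 00011011011 = 219 (signed)
Subtract via negate-and-add: invert 00011011011 + 1 = 11100100101 (i.e. -219).
  10111100110
+ 11100100101
= 10100001011  (discard carry-out 1)
Result 10100001011: MSB = 1 → 1291 − 2048 = -757.
Both addends (after negating the subtrahend) are negative and so is the stored result: no signed overflow.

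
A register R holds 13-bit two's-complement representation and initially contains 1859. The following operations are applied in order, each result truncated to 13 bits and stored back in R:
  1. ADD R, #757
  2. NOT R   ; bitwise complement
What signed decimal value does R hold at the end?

-2617

Start: R = 1859 = 0011101000011.
R = 1859 + 757 = 2616 = 0101000111000
R = NOT 0101000111000 = 1010111000111 = -2617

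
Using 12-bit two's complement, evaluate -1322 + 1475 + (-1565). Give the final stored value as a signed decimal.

-1412

-1322 + 1475 = 153 (000010011001)
153 + (-1565) = -1412 (101001111100)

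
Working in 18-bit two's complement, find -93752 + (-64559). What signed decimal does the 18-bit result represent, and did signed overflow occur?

-93752 → 101001000111001000
-64559 → 110000001111010001
  101001000111001000
+ 110000001111010001
= 011001010110011001  (discard carry-out 1)
Result 011001010110011001: MSB = 0 → value 103833.
Both addends are negative but the stored result is non-negative: signed overflow. The true value -93752 + (-64559) = -158311 lies outside [-131072, 131071].

103833; overflow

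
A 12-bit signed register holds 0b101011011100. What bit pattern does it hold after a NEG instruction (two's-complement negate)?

010100100100

Invert: 010100100011. Add 1: 010100100100.
Check: 101011011100 = -1316, 010100100100 = 1316.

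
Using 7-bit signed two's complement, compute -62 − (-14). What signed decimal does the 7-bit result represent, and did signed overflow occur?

-62 → 1000010
-14 → 1110010
Subtract via negate-and-add: invert 1110010 + 1 = 0001110 (i.e. 14).
  1000010
+ 0001110
= 1010000
Result 1010000: MSB = 1 → 80 − 128 = -48.
Addends (after negating the subtrahend) have opposite signs, so signed overflow cannot occur.

-48; no overflow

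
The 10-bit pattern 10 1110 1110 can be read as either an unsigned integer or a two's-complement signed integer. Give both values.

unsigned = 750, signed = -274

Unsigned: 1011101110 = 750.
Signed: MSB=1 → 750 − 1024 = -274.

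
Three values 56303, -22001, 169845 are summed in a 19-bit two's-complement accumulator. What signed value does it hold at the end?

56303 + (-22001) = 34302 (0001000010111111110)
34302 + 169845 = 204147 (0110001110101110011)

204147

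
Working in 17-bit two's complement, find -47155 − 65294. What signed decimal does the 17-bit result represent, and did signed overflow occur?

-47155 → 10100011111001101
65294 → 01111111100001110
Subtract via negate-and-add: invert 01111111100001110 + 1 = 10000000011110010 (i.e. -65294).
  10100011111001101
+ 10000000011110010
= 00100100010111111  (discard carry-out 1)
Result 00100100010111111: MSB = 0 → value 18623.
Both addends (after negating the subtrahend) are negative but the stored result is non-negative: signed overflow. The true value -47155 − 65294 = -112449 lies outside [-65536, 65535].

18623; overflow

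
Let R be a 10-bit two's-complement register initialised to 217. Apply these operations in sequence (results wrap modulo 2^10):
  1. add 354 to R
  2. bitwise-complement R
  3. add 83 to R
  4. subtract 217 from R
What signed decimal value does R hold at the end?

Start: R = 217 = 0011011001.
R = 217 + 354 = 571; wraps to -453 = 1000111011
R = NOT 1000111011 = 0111000100 = 452
R = 452 + 83 = 535; wraps to -489 = 1000010111
R = -489 − 217 = -706; wraps to 318 = 0100111110

318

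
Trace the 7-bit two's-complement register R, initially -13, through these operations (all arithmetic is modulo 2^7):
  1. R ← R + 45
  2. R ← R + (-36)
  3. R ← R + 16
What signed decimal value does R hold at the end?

12

Start: R = -13 = 1110011.
R = -13 + 45 = 32 = 0100000
R = 32 + (-36) = -4 = 1111100
R = -4 + 16 = 12 = 0001100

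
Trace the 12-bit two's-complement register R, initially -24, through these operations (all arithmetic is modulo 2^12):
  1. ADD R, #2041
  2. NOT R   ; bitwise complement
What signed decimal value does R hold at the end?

-2018

Start: R = -24 = 111111101000.
R = -24 + 2041 = 2017 = 011111100001
R = NOT 011111100001 = 100000011110 = -2018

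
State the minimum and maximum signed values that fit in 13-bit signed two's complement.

min = -4096, max = 4095

Minimum: −2^12 = -4096.
Maximum: 2^12 − 1 = 4095.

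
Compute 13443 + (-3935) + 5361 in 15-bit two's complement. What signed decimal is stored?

14869

13443 + (-3935) = 9508 (010010100100100)
9508 + 5361 = 14869 (011101000010101)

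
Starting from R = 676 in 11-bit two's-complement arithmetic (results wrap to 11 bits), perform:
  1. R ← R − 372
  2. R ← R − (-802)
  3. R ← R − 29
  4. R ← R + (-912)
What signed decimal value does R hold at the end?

165

Start: R = 676 = 01010100100.
R = 676 − 372 = 304 = 00100110000
R = 304 − (-802) = 1106; wraps to -942 = 10001010010
R = -942 − 29 = -971 = 10000110101
R = -971 + (-912) = -1883; wraps to 165 = 00010100101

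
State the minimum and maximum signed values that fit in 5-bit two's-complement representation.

Minimum: −2^4 = -16.
Maximum: 2^4 − 1 = 15.

min = -16, max = 15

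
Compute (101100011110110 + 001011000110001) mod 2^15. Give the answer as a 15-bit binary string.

  101100011110110
+ 001011000110001
= 110111100100111

110111100100111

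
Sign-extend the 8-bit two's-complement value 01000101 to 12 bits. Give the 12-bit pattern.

MSB of 01000101 is 0; replicate it into the new high bits.
0000|01000101 → 000001000101 (still 69).

000001000101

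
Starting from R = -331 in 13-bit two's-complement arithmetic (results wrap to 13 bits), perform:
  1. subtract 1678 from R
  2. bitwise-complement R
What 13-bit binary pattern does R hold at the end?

0011111011000

Start: R = -331 = 1111010110101.
R = -331 − 1678 = -2009 = 1100000100111
R = NOT 1100000100111 = 0011111011000 = 2008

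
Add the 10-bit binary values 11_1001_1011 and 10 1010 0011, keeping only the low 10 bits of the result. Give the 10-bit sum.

  1110011011
+ 1010100011
= 1000111110  (discard carry-out 1)

1000111110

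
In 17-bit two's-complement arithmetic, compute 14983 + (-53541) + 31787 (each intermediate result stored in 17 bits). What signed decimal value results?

-6771

14983 + (-53541) = -38558 (10110100101100010)
-38558 + 31787 = -6771 (11110010110001101)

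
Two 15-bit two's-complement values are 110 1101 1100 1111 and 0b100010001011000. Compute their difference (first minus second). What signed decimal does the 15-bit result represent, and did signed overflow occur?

110 1101 1100 1111 → 110110111001111 = -4657 (signed)
0b100010001011000 → 100010001011000 = -15272 (signed)
Subtract via negate-and-add: invert 100010001011000 + 1 = 011101110101000 (i.e. 15272).
  110110111001111
+ 011101110101000
= 010100101110111  (discard carry-out 1)
Result 010100101110111: MSB = 0 → value 10615.
Addends (after negating the subtrahend) have opposite signs, so signed overflow cannot occur.

10615; no overflow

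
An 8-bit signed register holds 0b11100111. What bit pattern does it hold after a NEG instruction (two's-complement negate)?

Invert: 00011000. Add 1: 00011001.
Check: 11100111 = -25, 00011001 = 25.

00011001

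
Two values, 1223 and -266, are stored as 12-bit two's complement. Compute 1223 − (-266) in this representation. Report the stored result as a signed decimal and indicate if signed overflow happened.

1489; no overflow

1223 → 010011000111
-266 → 111011110110
Subtract via negate-and-add: invert 111011110110 + 1 = 000100001010 (i.e. 266).
  010011000111
+ 000100001010
= 010111010001
Result 010111010001: MSB = 0 → value 1489.
Both addends (after negating the subtrahend) are non-negative and so is the stored result: no signed overflow.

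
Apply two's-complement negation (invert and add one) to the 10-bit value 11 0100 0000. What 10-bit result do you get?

Invert: 0010111111. Add 1: 0011000000.
Check: 1101000000 = -192, 0011000000 = 192.

0011000000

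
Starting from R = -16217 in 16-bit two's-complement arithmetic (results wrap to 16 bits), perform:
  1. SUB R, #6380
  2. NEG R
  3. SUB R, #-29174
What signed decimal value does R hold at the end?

-13765

Start: R = -16217 = 1100000010100111.
R = -16217 − 6380 = -22597 = 1010011110111011
R = −(-22597) = 22597 = 0101100001000101
R = 22597 − (-29174) = 51771; wraps to -13765 = 1100101000111011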